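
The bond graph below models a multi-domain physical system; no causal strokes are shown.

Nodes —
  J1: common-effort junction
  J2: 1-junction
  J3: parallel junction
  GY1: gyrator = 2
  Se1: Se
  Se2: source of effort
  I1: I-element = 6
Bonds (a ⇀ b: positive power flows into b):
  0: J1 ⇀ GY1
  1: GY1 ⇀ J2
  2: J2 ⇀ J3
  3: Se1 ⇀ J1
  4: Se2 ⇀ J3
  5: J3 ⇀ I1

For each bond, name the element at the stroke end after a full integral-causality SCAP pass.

#3 |J1  (Se1 fixes effort; stroke away)
#4 |J3  (Se2 fixes effort; stroke away)
#0 |GY1  (common-e at J1 fixed by 3)
#2 |J2  (J3: bond 4 brought effort, rest push out)
#5 |I1  (common-e at J3 fixed by 4)
#1 |GY1  (GY GY1: same side as bond 0)

β0 stroke at GY1
β1 stroke at GY1
β2 stroke at J2
β3 stroke at J1
β4 stroke at J3
β5 stroke at I1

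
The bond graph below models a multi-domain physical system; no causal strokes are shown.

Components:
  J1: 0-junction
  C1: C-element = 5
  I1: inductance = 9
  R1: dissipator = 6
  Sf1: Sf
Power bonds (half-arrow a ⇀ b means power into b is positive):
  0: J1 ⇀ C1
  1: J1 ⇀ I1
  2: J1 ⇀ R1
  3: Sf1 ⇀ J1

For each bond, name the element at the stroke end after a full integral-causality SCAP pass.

#3 stroke→Sf1  (Sf1 (Sf) sets flow on bond)
#0 stroke→J1  (C1: C, integral causality)
#1 stroke→I1  (common-e at J1 fixed by 0)
#2 stroke→R1  (common-e at J1 fixed by 0)

#0 →J1
#1 →I1
#2 →R1
#3 →Sf1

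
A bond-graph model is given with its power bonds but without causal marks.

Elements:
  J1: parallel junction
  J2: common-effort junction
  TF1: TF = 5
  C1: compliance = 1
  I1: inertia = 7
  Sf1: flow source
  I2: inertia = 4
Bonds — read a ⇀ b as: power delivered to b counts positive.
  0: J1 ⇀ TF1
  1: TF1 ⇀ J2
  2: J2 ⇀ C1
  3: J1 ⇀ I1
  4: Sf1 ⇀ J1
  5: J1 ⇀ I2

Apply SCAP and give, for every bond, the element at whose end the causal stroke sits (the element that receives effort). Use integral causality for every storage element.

#0 stroke at J1
#1 stroke at TF1
#2 stroke at J2
#3 stroke at I1
#4 stroke at Sf1
#5 stroke at I2

β4 stroke at Sf1  (source Sf1 imposes f)
β2 stroke at J2  (prefer integral on C1)
β1 stroke at TF1  (J2 effort already set via bond 2)
β0 stroke at J1  (TF1 one-in-one-out from 1)
β3 stroke at I1  (common-e at J1 fixed by 0)
β5 stroke at I2  (0-jn J1 has e-setter on 0)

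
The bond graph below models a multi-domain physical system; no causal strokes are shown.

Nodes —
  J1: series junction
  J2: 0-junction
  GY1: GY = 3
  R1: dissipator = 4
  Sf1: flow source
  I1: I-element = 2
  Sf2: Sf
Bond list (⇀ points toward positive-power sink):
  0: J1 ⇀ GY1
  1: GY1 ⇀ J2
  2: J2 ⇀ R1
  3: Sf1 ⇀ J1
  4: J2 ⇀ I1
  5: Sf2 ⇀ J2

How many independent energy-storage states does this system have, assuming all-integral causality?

1  (I1 all integral)

#3 →Sf1  (Sf1: flow source, stroke at near end)
#5 →Sf2  (source Sf2 imposes f)
#0 →J1  (1-jn J1 has f-setter on 3)
#1 →J2  (GY GY1: same side as bond 0)
#2 →R1  (J2: bond 1 brought effort, rest push out)
#4 →I1  (common-e at J2 fixed by 1)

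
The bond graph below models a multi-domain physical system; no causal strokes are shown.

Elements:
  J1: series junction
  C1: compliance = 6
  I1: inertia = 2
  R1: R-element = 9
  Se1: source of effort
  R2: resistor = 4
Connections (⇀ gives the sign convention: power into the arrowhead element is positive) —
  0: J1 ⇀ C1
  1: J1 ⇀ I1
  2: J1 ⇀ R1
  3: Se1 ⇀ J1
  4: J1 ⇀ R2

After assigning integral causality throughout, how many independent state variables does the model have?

2  (C1, I1 all integral)

β3 →J1  (Se1 (Se) sets effort on bond)
β0 →J1  (C1: C, integral causality)
β1 →I1  (I1: I, integral causality)
β2 →J1  (J1 flow already set via bond 1)
β4 →J1  (J1 flow already set via bond 1)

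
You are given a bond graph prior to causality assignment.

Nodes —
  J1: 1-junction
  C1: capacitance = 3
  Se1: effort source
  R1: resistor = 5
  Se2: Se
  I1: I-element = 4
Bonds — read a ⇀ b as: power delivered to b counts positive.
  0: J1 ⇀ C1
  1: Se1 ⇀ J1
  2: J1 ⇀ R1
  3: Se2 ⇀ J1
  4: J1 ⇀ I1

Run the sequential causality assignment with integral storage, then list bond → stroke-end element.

β1 |J1  (Se1 fixes effort; stroke away)
β3 |J1  (Se2 fixes effort; stroke away)
β0 |J1  (C1 outputs effort q/C1)
β4 |I1  (prefer integral on I1)
β2 |J1  (J1 flow already set via bond 4)

bond 0 stroke at J1
bond 1 stroke at J1
bond 2 stroke at J1
bond 3 stroke at J1
bond 4 stroke at I1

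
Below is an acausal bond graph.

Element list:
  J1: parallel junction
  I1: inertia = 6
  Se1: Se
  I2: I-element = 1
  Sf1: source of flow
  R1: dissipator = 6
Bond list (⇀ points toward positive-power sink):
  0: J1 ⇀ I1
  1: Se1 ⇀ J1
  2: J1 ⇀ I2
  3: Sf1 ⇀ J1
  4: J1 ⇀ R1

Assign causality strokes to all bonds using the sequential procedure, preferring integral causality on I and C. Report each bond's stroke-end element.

b0 |I1
b1 |J1
b2 |I2
b3 |Sf1
b4 |R1

b1 stroke→J1  (Se1: effort source, stroke at far end)
b3 stroke→Sf1  (Sf1: flow source, stroke at near end)
b0 stroke→I1  (J1: bond 1 brought effort, rest push out)
b2 stroke→I2  (common-e at J1 fixed by 1)
b4 stroke→R1  (J1 effort already set via bond 1)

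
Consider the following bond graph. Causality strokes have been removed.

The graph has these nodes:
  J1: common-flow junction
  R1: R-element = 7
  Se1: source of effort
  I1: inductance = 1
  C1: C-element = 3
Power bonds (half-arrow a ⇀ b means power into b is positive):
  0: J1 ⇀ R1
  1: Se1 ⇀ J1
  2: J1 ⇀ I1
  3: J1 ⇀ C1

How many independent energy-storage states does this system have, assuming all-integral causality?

#1 →J1  (Se1: effort source, stroke at far end)
#2 →I1  (I1 outputs flow p/I1)
#0 →J1  (J1 flow already set via bond 2)
#3 →J1  (1-jn J1 has f-setter on 2)

2  (C1, I1 all integral)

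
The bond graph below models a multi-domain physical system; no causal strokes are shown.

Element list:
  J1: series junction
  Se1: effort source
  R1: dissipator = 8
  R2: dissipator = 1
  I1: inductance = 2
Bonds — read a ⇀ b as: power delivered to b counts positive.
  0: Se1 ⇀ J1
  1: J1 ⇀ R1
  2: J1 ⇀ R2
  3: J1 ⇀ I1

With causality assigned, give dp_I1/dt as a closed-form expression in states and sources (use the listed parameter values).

dp_I1/dt = E_Se1 - 9*p_I1/2

#0 →J1  (Se1 fixes effort; stroke away)
#3 →I1  (prefer integral on I1)
#1 →J1  (J1: bond 3 brought flow, rest push out)
#2 →J1  (J1: bond 3 brought flow, rest push out)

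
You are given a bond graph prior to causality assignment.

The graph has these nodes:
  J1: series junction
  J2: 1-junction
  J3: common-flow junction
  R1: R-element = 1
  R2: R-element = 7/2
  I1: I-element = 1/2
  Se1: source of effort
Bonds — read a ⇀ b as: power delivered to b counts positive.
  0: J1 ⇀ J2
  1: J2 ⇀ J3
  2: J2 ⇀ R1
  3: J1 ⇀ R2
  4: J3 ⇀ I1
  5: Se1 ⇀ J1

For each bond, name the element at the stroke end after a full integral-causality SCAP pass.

#0 stroke→J2
#1 stroke→J3
#2 stroke→J2
#3 stroke→J1
#4 stroke→I1
#5 stroke→J1

β5 stroke at J1  (Se1: effort source, stroke at far end)
β4 stroke at I1  (I1: I, integral causality)
β1 stroke at J3  (1-jn J3 has f-setter on 4)
β0 stroke at J2  (J2: bond 1 brought flow, rest push out)
β2 stroke at J2  (1-jn J2 has f-setter on 1)
β3 stroke at J1  (J1: bond 0 brought flow, rest push out)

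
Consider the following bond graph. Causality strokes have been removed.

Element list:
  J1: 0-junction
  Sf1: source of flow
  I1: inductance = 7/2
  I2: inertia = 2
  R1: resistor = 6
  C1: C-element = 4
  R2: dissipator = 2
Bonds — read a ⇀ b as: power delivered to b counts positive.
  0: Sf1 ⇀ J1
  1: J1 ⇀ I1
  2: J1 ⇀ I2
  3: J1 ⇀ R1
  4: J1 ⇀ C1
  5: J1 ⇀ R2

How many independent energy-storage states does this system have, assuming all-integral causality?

b0 |Sf1  (Sf1 (Sf) sets flow on bond)
b1 |I1  (I1 outputs flow p/I1)
b2 |I2  (I2 integral (f out))
b4 |J1  (C1: C, integral causality)
b3 |R1  (J1: bond 4 brought effort, rest push out)
b5 |R2  (common-e at J1 fixed by 4)

3  (C1, I1, I2 all integral)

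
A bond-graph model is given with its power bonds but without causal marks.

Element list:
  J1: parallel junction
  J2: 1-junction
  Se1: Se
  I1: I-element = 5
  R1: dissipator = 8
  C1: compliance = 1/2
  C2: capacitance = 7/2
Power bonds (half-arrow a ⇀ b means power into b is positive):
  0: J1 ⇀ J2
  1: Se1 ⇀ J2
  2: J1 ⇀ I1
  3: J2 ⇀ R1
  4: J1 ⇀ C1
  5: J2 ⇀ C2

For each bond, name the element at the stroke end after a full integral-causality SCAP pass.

β1 stroke→J2  (Se1: effort source, stroke at far end)
β2 stroke→I1  (I1: I, integral causality)
β4 stroke→J1  (C1 integral (e out))
β0 stroke→J2  (J1: bond 4 brought effort, rest push out)
β5 stroke→J2  (prefer integral on C2)
β3 stroke→R1  (only one flow-in slot at J2)

b0 →J2
b1 →J2
b2 →I1
b3 →R1
b4 →J1
b5 →J2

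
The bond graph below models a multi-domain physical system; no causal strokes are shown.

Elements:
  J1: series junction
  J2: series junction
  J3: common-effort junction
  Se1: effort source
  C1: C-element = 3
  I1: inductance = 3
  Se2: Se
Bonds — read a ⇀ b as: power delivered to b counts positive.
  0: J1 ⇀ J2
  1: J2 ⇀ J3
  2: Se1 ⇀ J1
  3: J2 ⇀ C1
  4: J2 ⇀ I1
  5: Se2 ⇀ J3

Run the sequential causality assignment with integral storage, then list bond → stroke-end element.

b2 →J1  (Se1 (Se) sets effort on bond)
b5 →J3  (Se2: effort source, stroke at far end)
b0 →J2  (closing 1-jn rule on J1)
b1 →J2  (0-jn J3 has e-setter on 5)
b3 →J2  (C1 outputs effort q/C1)
b4 →I1  (only one flow-in slot at J2)

b0 stroke→J2
b1 stroke→J2
b2 stroke→J1
b3 stroke→J2
b4 stroke→I1
b5 stroke→J3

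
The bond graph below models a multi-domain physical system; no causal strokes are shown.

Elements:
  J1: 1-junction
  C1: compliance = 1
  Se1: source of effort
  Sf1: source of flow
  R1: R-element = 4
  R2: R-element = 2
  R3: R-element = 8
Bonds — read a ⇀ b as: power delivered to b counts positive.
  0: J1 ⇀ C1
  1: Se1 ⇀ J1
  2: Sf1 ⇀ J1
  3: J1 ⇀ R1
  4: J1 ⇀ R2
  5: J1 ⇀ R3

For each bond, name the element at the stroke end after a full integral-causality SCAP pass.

b1 stroke→J1  (Se1 (Se) sets effort on bond)
b2 stroke→Sf1  (Sf1 fixes flow; stroke at Sf1)
b0 stroke→J1  (common-f at J1 fixed by 2)
b3 stroke→J1  (J1 flow already set via bond 2)
b4 stroke→J1  (common-f at J1 fixed by 2)
b5 stroke→J1  (1-jn J1 has f-setter on 2)

b0 |J1
b1 |J1
b2 |Sf1
b3 |J1
b4 |J1
b5 |J1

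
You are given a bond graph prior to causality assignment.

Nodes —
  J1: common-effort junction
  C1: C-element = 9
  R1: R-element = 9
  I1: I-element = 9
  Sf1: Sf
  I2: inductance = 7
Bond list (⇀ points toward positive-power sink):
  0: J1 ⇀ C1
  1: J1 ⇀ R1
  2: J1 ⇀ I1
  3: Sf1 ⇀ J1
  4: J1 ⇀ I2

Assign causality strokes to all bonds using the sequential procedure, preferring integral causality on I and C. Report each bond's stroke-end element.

b0 |J1
b1 |R1
b2 |I1
b3 |Sf1
b4 |I2

b3 |Sf1  (Sf1 fixes flow; stroke at Sf1)
b0 |J1  (C1 outputs effort q/C1)
b1 |R1  (common-e at J1 fixed by 0)
b2 |I1  (common-e at J1 fixed by 0)
b4 |I2  (common-e at J1 fixed by 0)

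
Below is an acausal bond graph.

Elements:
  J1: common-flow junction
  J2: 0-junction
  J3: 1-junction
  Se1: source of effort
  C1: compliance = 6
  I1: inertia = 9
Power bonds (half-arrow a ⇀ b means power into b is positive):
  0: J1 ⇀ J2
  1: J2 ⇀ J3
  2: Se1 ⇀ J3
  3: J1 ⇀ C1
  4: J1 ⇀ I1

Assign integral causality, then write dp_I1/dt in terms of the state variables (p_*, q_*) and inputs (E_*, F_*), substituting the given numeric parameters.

β2 →J3  (Se1: effort source, stroke at far end)
β1 →J2  (only one flow-in slot at J3)
β0 →J1  (common-e at J2 fixed by 1)
β3 →J1  (C1 outputs effort q/C1)
β4 →I1  (J1 needs exactly one f-in)

dp_I1/dt = E_Se1 - q_C1/6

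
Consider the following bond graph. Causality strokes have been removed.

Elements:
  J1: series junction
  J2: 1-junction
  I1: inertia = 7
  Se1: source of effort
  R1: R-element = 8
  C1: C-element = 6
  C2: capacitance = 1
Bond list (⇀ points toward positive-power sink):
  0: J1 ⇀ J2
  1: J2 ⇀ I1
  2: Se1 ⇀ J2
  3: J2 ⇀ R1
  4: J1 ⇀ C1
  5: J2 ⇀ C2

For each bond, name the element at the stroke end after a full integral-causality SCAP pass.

b2 stroke→J2  (Se1 (Se) sets effort on bond)
b1 stroke→I1  (prefer integral on I1)
b0 stroke→J2  (1-jn J2 has f-setter on 1)
b3 stroke→J2  (common-f at J2 fixed by 1)
b5 stroke→J2  (J2 flow already set via bond 1)
b4 stroke→J1  (J1: bond 0 brought flow, rest push out)

#0 stroke→J2
#1 stroke→I1
#2 stroke→J2
#3 stroke→J2
#4 stroke→J1
#5 stroke→J2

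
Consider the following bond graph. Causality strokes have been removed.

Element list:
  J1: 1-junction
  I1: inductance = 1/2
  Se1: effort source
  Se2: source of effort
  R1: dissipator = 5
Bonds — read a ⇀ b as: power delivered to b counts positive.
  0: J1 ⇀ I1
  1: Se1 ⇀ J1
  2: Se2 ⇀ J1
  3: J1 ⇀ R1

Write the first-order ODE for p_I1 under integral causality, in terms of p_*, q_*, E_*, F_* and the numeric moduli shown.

bond 1 →J1  (Se1 fixes effort; stroke away)
bond 2 →J1  (Se2 fixes effort; stroke away)
bond 0 →I1  (I1 integral (f out))
bond 3 →J1  (common-f at J1 fixed by 0)

dp_I1/dt = E_Se1 + E_Se2 - 10*p_I1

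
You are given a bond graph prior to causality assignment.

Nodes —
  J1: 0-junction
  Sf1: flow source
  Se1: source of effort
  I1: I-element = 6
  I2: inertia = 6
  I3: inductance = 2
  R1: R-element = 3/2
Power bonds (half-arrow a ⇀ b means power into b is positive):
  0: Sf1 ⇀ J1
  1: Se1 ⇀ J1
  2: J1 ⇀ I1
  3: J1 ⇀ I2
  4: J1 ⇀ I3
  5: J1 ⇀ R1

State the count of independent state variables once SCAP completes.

3  (I1, I2, I3 all integral)

bond 0 |Sf1  (Sf1 (Sf) sets flow on bond)
bond 1 |J1  (Se1 (Se) sets effort on bond)
bond 2 |I1  (J1: bond 1 brought effort, rest push out)
bond 3 |I2  (J1: bond 1 brought effort, rest push out)
bond 4 |I3  (J1: bond 1 brought effort, rest push out)
bond 5 |R1  (0-jn J1 has e-setter on 1)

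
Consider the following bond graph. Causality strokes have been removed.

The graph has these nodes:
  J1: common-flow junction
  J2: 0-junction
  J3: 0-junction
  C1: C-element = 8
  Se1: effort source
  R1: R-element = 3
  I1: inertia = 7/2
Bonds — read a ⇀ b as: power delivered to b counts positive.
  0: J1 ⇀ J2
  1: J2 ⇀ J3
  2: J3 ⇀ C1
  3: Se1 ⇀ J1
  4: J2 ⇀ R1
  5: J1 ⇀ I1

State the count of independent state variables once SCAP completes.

β3 |J1  (Se1 (Se) sets effort on bond)
β2 |J3  (C1 outputs effort q/C1)
β1 |J2  (J3 effort already set via bond 2)
β0 |J1  (0-jn J2 has e-setter on 1)
β4 |R1  (J2: bond 1 brought effort, rest push out)
β5 |I1  (closing 1-jn rule on J1)

2  (C1, I1 all integral)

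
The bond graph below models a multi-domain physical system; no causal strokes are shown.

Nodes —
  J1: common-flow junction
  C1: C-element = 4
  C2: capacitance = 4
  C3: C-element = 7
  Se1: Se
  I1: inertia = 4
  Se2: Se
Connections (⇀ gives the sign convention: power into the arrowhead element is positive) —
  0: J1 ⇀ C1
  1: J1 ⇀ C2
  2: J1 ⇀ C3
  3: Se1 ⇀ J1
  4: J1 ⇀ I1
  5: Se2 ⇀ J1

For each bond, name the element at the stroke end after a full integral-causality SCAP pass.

bond 3 stroke→J1  (Se1 (Se) sets effort on bond)
bond 5 stroke→J1  (Se2: effort source, stroke at far end)
bond 0 stroke→J1  (prefer integral on C1)
bond 1 stroke→J1  (C2 outputs effort q/C2)
bond 2 stroke→J1  (C3 integral (e out))
bond 4 stroke→I1  (only one flow-in slot at J1)

#0 →J1
#1 →J1
#2 →J1
#3 →J1
#4 →I1
#5 →J1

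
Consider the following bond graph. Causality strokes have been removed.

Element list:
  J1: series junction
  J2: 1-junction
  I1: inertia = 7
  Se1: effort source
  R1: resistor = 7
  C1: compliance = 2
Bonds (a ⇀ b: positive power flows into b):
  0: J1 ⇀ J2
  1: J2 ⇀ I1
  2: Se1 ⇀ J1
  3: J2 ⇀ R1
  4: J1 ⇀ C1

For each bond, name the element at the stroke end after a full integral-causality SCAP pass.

#0 stroke→J2
#1 stroke→I1
#2 stroke→J1
#3 stroke→J2
#4 stroke→J1

bond 2 stroke→J1  (source Se1 imposes e)
bond 1 stroke→I1  (I1 outputs flow p/I1)
bond 0 stroke→J2  (J2 flow already set via bond 1)
bond 3 stroke→J2  (J2: bond 1 brought flow, rest push out)
bond 4 stroke→J1  (J1: bond 0 brought flow, rest push out)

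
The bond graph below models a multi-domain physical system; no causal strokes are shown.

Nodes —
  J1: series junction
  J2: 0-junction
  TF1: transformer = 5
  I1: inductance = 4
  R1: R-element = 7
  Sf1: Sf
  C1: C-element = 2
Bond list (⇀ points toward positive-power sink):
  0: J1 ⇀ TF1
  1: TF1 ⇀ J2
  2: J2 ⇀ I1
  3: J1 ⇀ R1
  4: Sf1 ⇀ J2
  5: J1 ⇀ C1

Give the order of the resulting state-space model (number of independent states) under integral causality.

β4 →Sf1  (source Sf1 imposes f)
β2 →I1  (I1 integral (f out))
β1 →J2  (closing 0-jn rule on J2)
β0 →TF1  (TF1: transformer flips bond 1)
β3 →J1  (1-jn J1 has f-setter on 0)
β5 →J1  (common-f at J1 fixed by 0)

2  (C1, I1 all integral)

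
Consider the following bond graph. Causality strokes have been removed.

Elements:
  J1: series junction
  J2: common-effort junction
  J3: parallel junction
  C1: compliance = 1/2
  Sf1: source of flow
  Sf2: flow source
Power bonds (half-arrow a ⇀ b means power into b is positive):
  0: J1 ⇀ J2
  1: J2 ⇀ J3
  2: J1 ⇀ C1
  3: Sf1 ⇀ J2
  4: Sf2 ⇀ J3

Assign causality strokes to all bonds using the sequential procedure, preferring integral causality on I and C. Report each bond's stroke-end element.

β3 |Sf1  (Sf1: flow source, stroke at near end)
β4 |Sf2  (source Sf2 imposes f)
β1 |J3  (only one effort-in slot at J3)
β0 |J2  (only one effort-in slot at J2)
β2 |J1  (J1: bond 0 brought flow, rest push out)

#0 stroke→J2
#1 stroke→J3
#2 stroke→J1
#3 stroke→Sf1
#4 stroke→Sf2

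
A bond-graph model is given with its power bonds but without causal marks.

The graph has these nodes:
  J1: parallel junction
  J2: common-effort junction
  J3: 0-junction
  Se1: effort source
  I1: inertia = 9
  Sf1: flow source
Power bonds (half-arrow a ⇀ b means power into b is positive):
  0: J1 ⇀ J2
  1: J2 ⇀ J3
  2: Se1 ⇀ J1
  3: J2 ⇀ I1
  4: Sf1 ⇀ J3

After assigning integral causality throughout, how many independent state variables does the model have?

1  (I1 all integral)

β2 |J1  (source Se1 imposes e)
β4 |Sf1  (Sf1: flow source, stroke at near end)
β0 |J2  (J1 effort already set via bond 2)
β1 |J3  (J2 effort already set via bond 0)
β3 |I1  (common-e at J2 fixed by 0)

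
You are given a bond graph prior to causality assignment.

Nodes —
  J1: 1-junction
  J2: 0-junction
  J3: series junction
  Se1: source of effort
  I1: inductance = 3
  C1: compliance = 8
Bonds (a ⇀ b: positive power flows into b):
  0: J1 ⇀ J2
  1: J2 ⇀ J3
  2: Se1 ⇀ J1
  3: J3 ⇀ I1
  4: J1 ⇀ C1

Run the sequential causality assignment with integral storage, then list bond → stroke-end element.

β2 |J1  (Se1 (Se) sets effort on bond)
β3 |I1  (prefer integral on I1)
β1 |J3  (J3: bond 3 brought flow, rest push out)
β0 |J2  (closing 0-jn rule on J2)
β4 |J1  (1-jn J1 has f-setter on 0)

bond 0 →J2
bond 1 →J3
bond 2 →J1
bond 3 →I1
bond 4 →J1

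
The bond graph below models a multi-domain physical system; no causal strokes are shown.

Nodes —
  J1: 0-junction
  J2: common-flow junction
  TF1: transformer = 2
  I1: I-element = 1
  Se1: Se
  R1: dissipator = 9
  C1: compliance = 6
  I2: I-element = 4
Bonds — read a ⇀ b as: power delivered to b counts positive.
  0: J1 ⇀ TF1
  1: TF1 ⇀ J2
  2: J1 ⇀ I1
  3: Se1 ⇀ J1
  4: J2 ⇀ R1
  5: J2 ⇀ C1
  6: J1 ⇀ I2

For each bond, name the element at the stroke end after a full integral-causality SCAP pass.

#3 |J1  (Se1: effort source, stroke at far end)
#0 |TF1  (0-jn J1 has e-setter on 3)
#2 |I1  (0-jn J1 has e-setter on 3)
#6 |I2  (common-e at J1 fixed by 3)
#1 |J2  (TF TF1: opposite of bond 0)
#5 |J2  (C1: C, integral causality)
#4 |R1  (J2 needs exactly one f-in)

#0 stroke→TF1
#1 stroke→J2
#2 stroke→I1
#3 stroke→J1
#4 stroke→R1
#5 stroke→J2
#6 stroke→I2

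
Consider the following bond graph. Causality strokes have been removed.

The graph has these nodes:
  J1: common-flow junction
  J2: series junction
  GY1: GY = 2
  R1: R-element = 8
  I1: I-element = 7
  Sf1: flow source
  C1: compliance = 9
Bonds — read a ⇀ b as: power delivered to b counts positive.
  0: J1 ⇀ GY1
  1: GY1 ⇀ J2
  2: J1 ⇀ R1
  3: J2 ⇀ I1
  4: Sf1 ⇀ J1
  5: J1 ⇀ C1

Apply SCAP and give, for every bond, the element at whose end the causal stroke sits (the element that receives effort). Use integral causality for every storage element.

b0 stroke at J1
b1 stroke at J2
b2 stroke at J1
b3 stroke at I1
b4 stroke at Sf1
b5 stroke at J1

bond 4 stroke→Sf1  (Sf1 fixes flow; stroke at Sf1)
bond 0 stroke→J1  (common-f at J1 fixed by 4)
bond 2 stroke→J1  (J1: bond 4 brought flow, rest push out)
bond 5 stroke→J1  (common-f at J1 fixed by 4)
bond 1 stroke→J2  (GY1 both-in/both-out from 0)
bond 3 stroke→I1  (only one flow-in slot at J2)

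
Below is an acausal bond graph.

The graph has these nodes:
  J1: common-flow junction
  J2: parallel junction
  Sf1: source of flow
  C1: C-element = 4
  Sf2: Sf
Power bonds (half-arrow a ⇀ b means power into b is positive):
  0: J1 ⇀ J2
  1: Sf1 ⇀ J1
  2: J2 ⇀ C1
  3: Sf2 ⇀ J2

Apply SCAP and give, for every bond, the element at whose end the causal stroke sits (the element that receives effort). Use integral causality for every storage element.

b1 stroke at Sf1  (Sf1: flow source, stroke at near end)
b3 stroke at Sf2  (source Sf2 imposes f)
b0 stroke at J1  (J1 flow already set via bond 1)
b2 stroke at J2  (only one effort-in slot at J2)

bond 0 stroke→J1
bond 1 stroke→Sf1
bond 2 stroke→J2
bond 3 stroke→Sf2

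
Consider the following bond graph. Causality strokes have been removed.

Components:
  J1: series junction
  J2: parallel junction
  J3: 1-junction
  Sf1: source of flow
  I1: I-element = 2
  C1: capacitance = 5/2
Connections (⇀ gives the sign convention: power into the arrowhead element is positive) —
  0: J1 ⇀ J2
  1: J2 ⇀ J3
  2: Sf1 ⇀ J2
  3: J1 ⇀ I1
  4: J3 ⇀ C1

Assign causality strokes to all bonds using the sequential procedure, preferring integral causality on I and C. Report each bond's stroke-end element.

β2 →Sf1  (Sf1 fixes flow; stroke at Sf1)
β3 →I1  (I1 outputs flow p/I1)
β0 →J1  (J1 flow already set via bond 3)
β1 →J2  (J2 needs exactly one e-in)
β4 →J3  (J3: bond 1 brought flow, rest push out)

b0 stroke at J1
b1 stroke at J2
b2 stroke at Sf1
b3 stroke at I1
b4 stroke at J3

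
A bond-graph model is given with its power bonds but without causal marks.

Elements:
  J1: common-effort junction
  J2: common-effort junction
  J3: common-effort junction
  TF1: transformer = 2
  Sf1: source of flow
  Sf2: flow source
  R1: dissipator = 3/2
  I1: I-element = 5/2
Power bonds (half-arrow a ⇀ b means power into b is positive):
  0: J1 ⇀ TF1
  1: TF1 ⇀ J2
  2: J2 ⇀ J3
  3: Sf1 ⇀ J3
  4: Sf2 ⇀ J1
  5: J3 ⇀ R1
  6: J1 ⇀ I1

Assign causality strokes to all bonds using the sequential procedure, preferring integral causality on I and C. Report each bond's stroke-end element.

bond 0 stroke→J1
bond 1 stroke→TF1
bond 2 stroke→J2
bond 3 stroke→Sf1
bond 4 stroke→Sf2
bond 5 stroke→J3
bond 6 stroke→I1

#3 |Sf1  (Sf1 fixes flow; stroke at Sf1)
#4 |Sf2  (Sf2 fixes flow; stroke at Sf2)
#6 |I1  (prefer integral on I1)
#0 |J1  (J1 needs exactly one e-in)
#1 |TF1  (TF1: transformer flips bond 0)
#2 |J2  (J2: last free bond brings effort in)
#5 |J3  (only one effort-in slot at J3)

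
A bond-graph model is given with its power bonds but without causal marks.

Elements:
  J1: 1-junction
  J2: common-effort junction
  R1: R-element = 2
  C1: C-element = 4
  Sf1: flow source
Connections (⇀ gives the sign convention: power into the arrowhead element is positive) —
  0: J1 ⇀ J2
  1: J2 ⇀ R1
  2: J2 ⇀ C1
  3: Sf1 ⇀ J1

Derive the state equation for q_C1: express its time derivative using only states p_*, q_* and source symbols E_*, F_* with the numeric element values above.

bond 3 →Sf1  (Sf1 fixes flow; stroke at Sf1)
bond 0 →J1  (common-f at J1 fixed by 3)
bond 2 →J2  (C1 integral (e out))
bond 1 →R1  (J2 effort already set via bond 2)

dq_C1/dt = F_Sf1 - q_C1/8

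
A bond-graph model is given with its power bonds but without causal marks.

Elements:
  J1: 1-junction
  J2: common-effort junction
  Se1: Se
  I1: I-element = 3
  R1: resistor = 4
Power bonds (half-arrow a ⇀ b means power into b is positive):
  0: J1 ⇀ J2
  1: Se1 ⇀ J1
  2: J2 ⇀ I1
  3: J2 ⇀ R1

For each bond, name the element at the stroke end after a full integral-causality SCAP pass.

#1 →J1  (source Se1 imposes e)
#0 →J2  (closing 1-jn rule on J1)
#2 →I1  (common-e at J2 fixed by 0)
#3 →R1  (0-jn J2 has e-setter on 0)

#0 stroke at J2
#1 stroke at J1
#2 stroke at I1
#3 stroke at R1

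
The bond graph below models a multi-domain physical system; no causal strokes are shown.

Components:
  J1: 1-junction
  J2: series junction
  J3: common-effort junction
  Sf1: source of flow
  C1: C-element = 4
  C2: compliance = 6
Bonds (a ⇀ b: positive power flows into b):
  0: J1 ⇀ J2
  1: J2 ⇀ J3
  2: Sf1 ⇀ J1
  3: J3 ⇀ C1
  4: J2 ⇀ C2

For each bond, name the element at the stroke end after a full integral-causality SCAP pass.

bond 0 stroke→J1
bond 1 stroke→J2
bond 2 stroke→Sf1
bond 3 stroke→J3
bond 4 stroke→J2

bond 2 stroke at Sf1  (Sf1 fixes flow; stroke at Sf1)
bond 0 stroke at J1  (common-f at J1 fixed by 2)
bond 1 stroke at J2  (J2: bond 0 brought flow, rest push out)
bond 4 stroke at J2  (1-jn J2 has f-setter on 0)
bond 3 stroke at J3  (J3 needs exactly one e-in)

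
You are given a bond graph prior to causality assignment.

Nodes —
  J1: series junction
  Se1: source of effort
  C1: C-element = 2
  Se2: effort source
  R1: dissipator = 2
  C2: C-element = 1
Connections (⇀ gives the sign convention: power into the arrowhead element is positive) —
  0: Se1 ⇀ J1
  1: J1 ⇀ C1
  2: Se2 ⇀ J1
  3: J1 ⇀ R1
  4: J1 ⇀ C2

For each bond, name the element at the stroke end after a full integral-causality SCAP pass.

bond 0 stroke at J1  (Se1: effort source, stroke at far end)
bond 2 stroke at J1  (source Se2 imposes e)
bond 1 stroke at J1  (prefer integral on C1)
bond 4 stroke at J1  (C2 outputs effort q/C2)
bond 3 stroke at R1  (J1 needs exactly one f-in)

bond 0 stroke→J1
bond 1 stroke→J1
bond 2 stroke→J1
bond 3 stroke→R1
bond 4 stroke→J1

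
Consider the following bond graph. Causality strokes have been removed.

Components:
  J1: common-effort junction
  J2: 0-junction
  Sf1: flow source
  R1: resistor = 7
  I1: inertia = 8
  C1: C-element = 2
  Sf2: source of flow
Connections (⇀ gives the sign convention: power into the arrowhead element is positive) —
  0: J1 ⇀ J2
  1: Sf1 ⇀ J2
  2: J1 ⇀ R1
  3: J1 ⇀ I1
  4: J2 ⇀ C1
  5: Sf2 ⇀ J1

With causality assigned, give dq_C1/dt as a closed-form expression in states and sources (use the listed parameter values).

b1 →Sf1  (Sf1 (Sf) sets flow on bond)
b5 →Sf2  (source Sf2 imposes f)
b3 →I1  (I1 outputs flow p/I1)
b4 →J2  (prefer integral on C1)
b0 →J1  (common-e at J2 fixed by 4)
b2 →R1  (J1: bond 0 brought effort, rest push out)

dq_C1/dt = F_Sf1 + F_Sf2 - p_I1/8 - q_C1/14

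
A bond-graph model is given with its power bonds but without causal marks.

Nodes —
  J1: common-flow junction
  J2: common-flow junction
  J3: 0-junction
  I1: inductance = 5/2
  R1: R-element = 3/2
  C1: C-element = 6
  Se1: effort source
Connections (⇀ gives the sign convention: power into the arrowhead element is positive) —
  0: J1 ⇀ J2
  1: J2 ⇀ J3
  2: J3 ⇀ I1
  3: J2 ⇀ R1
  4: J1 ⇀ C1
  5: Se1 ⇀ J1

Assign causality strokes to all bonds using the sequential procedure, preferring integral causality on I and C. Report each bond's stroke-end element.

#0 stroke→J2
#1 stroke→J3
#2 stroke→I1
#3 stroke→J2
#4 stroke→J1
#5 stroke→J1

b5 stroke→J1  (Se1: effort source, stroke at far end)
b2 stroke→I1  (prefer integral on I1)
b1 stroke→J3  (J3: last free bond brings effort in)
b0 stroke→J2  (1-jn J2 has f-setter on 1)
b3 stroke→J2  (common-f at J2 fixed by 1)
b4 stroke→J1  (J1: bond 0 brought flow, rest push out)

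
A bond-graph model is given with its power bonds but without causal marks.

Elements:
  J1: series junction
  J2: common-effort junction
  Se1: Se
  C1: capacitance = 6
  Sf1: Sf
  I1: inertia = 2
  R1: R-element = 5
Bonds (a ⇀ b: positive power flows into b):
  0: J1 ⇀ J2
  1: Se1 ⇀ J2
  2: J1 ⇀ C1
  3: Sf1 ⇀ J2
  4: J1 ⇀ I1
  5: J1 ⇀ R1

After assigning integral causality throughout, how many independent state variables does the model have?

#1 |J2  (Se1: effort source, stroke at far end)
#3 |Sf1  (source Sf1 imposes f)
#0 |J1  (J2 effort already set via bond 1)
#2 |J1  (C1: C, integral causality)
#4 |I1  (I1 integral (f out))
#5 |J1  (J1 flow already set via bond 4)

2  (C1, I1 all integral)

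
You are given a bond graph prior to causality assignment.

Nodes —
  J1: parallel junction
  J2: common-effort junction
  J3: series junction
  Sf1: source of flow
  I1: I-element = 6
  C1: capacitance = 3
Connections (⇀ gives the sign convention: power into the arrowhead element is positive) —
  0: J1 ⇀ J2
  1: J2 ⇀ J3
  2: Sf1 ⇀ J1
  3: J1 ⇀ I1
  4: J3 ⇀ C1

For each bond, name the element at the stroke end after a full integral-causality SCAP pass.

b2 |Sf1  (Sf1 fixes flow; stroke at Sf1)
b3 |I1  (I1 outputs flow p/I1)
b0 |J1  (J1: last free bond brings effort in)
b1 |J2  (only one effort-in slot at J2)
b4 |J3  (1-jn J3 has f-setter on 1)

b0 stroke→J1
b1 stroke→J2
b2 stroke→Sf1
b3 stroke→I1
b4 stroke→J3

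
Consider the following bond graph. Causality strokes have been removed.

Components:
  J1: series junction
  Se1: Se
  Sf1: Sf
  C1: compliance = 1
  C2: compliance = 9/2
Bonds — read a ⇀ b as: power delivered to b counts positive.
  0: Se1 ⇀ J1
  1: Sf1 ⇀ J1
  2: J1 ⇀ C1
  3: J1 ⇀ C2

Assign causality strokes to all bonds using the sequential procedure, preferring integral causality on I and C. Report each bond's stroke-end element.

bond 0 stroke at J1  (Se1: effort source, stroke at far end)
bond 1 stroke at Sf1  (Sf1 fixes flow; stroke at Sf1)
bond 2 stroke at J1  (J1 flow already set via bond 1)
bond 3 stroke at J1  (J1: bond 1 brought flow, rest push out)

bond 0 |J1
bond 1 |Sf1
bond 2 |J1
bond 3 |J1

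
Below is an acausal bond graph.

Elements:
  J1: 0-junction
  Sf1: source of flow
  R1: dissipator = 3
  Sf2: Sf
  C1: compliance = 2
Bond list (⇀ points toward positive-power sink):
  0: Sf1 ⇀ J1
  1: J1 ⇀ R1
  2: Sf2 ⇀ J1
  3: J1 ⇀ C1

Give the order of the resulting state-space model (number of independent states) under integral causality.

1  (C1 all integral)

#0 →Sf1  (Sf1 fixes flow; stroke at Sf1)
#2 →Sf2  (Sf2: flow source, stroke at near end)
#3 →J1  (C1 outputs effort q/C1)
#1 →R1  (common-e at J1 fixed by 3)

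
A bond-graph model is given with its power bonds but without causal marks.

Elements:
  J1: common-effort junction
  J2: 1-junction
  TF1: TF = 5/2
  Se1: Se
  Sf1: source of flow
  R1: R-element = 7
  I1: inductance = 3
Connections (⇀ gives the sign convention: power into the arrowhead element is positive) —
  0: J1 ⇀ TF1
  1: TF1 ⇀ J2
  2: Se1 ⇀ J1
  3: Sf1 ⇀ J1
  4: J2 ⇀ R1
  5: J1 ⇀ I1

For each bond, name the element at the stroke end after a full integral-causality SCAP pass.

b2 |J1  (Se1 (Se) sets effort on bond)
b3 |Sf1  (Sf1 fixes flow; stroke at Sf1)
b0 |TF1  (0-jn J1 has e-setter on 2)
b5 |I1  (J1 effort already set via bond 2)
b1 |J2  (TF1 one-in-one-out from 0)
b4 |R1  (J2 needs exactly one f-in)

β0 |TF1
β1 |J2
β2 |J1
β3 |Sf1
β4 |R1
β5 |I1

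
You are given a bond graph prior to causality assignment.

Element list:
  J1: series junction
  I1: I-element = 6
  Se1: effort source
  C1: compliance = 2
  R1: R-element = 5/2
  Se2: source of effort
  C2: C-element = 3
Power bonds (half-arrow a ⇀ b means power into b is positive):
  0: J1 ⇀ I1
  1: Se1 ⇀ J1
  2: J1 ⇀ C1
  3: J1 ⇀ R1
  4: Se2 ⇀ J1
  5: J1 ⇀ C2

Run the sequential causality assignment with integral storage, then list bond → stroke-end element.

β1 stroke at J1  (Se1 (Se) sets effort on bond)
β4 stroke at J1  (source Se2 imposes e)
β0 stroke at I1  (I1: I, integral causality)
β2 stroke at J1  (J1 flow already set via bond 0)
β3 stroke at J1  (J1: bond 0 brought flow, rest push out)
β5 stroke at J1  (J1 flow already set via bond 0)

β0 stroke at I1
β1 stroke at J1
β2 stroke at J1
β3 stroke at J1
β4 stroke at J1
β5 stroke at J1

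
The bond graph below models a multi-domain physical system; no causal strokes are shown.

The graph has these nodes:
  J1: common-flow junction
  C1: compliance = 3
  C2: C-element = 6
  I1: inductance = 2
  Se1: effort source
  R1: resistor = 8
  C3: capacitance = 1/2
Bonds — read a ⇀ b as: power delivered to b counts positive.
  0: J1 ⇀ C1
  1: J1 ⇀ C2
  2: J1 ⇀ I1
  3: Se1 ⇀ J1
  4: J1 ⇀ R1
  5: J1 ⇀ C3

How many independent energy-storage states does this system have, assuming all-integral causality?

b3 →J1  (Se1: effort source, stroke at far end)
b0 →J1  (C1 integral (e out))
b1 →J1  (C2: C, integral causality)
b2 →I1  (I1: I, integral causality)
b4 →J1  (common-f at J1 fixed by 2)
b5 →J1  (J1 flow already set via bond 2)

4  (C1, C2, C3, I1 all integral)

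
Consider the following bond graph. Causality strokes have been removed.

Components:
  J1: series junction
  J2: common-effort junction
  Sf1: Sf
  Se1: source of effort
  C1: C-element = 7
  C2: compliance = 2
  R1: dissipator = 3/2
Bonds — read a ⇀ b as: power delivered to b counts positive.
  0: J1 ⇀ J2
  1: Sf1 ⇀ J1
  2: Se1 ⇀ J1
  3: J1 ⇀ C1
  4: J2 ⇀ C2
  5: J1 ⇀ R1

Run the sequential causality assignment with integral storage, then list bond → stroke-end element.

β0 stroke at J1
β1 stroke at Sf1
β2 stroke at J1
β3 stroke at J1
β4 stroke at J2
β5 stroke at J1

b1 stroke at Sf1  (Sf1: flow source, stroke at near end)
b2 stroke at J1  (Se1 fixes effort; stroke away)
b0 stroke at J1  (J1: bond 1 brought flow, rest push out)
b3 stroke at J1  (J1 flow already set via bond 1)
b5 stroke at J1  (1-jn J1 has f-setter on 1)
b4 stroke at J2  (only one effort-in slot at J2)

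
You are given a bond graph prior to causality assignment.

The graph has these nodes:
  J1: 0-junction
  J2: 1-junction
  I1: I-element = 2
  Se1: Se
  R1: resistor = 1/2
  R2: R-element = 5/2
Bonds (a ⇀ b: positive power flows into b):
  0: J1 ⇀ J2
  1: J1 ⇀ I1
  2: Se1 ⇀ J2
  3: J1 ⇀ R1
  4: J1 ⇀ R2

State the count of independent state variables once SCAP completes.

1  (I1 all integral)

bond 2 →J2  (Se1 fixes effort; stroke away)
bond 0 →J1  (J2 needs exactly one f-in)
bond 1 →I1  (0-jn J1 has e-setter on 0)
bond 3 →R1  (common-e at J1 fixed by 0)
bond 4 →R2  (common-e at J1 fixed by 0)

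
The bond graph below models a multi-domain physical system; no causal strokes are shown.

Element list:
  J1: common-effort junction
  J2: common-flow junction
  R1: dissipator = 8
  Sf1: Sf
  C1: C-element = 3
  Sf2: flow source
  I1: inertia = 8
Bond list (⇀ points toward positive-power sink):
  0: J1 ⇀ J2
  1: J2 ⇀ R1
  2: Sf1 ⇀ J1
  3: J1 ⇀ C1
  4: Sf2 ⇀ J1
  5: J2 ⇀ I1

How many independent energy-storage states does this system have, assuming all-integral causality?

2  (C1, I1 all integral)

β2 →Sf1  (source Sf1 imposes f)
β4 →Sf2  (source Sf2 imposes f)
β3 →J1  (C1: C, integral causality)
β0 →J2  (0-jn J1 has e-setter on 3)
β5 →I1  (I1: I, integral causality)
β1 →J2  (J2 flow already set via bond 5)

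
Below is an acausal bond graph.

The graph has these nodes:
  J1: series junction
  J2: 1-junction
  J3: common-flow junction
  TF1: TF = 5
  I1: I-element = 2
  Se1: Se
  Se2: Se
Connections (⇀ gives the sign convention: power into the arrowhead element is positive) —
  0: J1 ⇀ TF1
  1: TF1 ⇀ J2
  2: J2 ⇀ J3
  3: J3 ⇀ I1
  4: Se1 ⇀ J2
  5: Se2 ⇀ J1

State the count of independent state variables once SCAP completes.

1  (I1 all integral)

bond 4 stroke→J2  (Se1 (Se) sets effort on bond)
bond 5 stroke→J1  (Se2: effort source, stroke at far end)
bond 0 stroke→TF1  (only one flow-in slot at J1)
bond 1 stroke→J2  (TF1 one-in-one-out from 0)
bond 2 stroke→J3  (only one flow-in slot at J2)
bond 3 stroke→I1  (only one flow-in slot at J3)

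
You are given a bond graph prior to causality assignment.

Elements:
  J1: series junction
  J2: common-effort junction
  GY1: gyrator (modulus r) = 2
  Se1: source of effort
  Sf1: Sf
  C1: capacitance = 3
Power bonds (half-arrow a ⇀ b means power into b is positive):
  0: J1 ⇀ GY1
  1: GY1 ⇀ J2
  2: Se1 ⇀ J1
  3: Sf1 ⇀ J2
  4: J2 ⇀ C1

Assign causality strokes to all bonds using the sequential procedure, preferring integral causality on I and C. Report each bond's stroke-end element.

β0 |GY1
β1 |GY1
β2 |J1
β3 |Sf1
β4 |J2

#2 stroke at J1  (source Se1 imposes e)
#3 stroke at Sf1  (Sf1 fixes flow; stroke at Sf1)
#0 stroke at GY1  (J1: last free bond brings flow in)
#1 stroke at GY1  (GY1 both-in/both-out from 0)
#4 stroke at J2  (closing 0-jn rule on J2)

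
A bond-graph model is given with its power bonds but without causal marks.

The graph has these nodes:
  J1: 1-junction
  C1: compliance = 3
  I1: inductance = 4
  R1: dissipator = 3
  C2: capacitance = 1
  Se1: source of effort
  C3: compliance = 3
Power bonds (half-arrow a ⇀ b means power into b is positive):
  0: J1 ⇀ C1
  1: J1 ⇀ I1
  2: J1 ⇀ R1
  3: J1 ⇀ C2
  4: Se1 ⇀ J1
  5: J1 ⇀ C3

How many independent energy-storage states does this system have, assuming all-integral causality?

4  (C1, C2, C3, I1 all integral)

bond 4 |J1  (source Se1 imposes e)
bond 0 |J1  (C1 outputs effort q/C1)
bond 1 |I1  (I1 integral (f out))
bond 2 |J1  (J1: bond 1 brought flow, rest push out)
bond 3 |J1  (1-jn J1 has f-setter on 1)
bond 5 |J1  (1-jn J1 has f-setter on 1)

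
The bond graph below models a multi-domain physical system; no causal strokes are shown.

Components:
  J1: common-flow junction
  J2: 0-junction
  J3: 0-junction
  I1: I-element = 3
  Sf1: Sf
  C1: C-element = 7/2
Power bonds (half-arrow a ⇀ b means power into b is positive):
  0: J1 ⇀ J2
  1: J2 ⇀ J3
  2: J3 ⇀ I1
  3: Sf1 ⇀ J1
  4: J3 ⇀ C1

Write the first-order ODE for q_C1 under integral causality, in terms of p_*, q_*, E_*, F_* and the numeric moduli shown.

b3 stroke at Sf1  (source Sf1 imposes f)
b0 stroke at J1  (1-jn J1 has f-setter on 3)
b1 stroke at J2  (J2 needs exactly one e-in)
b2 stroke at I1  (I1 integral (f out))
b4 stroke at J3  (J3 needs exactly one e-in)

dq_C1/dt = F_Sf1 - p_I1/3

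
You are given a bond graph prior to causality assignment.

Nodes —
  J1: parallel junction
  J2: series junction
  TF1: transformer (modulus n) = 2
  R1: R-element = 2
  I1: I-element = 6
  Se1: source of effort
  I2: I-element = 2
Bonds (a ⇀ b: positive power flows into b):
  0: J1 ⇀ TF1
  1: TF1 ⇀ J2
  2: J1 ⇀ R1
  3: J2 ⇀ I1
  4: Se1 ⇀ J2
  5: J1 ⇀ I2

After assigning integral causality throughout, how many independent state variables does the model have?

bond 4 stroke→J2  (Se1: effort source, stroke at far end)
bond 3 stroke→I1  (prefer integral on I1)
bond 1 stroke→J2  (J2 flow already set via bond 3)
bond 0 stroke→TF1  (through TF1, causality passes straight; one stroke at TF1)
bond 5 stroke→I2  (I2 integral (f out))
bond 2 stroke→J1  (J1 needs exactly one e-in)

2  (I1, I2 all integral)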